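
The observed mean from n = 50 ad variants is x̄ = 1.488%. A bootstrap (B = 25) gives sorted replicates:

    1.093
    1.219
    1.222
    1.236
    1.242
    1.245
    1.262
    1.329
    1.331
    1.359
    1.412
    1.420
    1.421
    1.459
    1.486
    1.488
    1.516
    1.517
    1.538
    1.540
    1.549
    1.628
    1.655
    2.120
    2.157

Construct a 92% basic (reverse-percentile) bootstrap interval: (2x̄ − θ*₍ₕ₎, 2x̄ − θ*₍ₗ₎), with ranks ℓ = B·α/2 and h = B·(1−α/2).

Percentile endpoints at ranks 1 and 24: θ*₍1₎ = 1.093, θ*₍24₎ = 2.120.
Basic interval reflects these around x̄:
  lower = 2 × 1.488 − 2.120 = 0.856
  upper = 2 × 1.488 − 1.093 = 1.883

(0.856, 1.883)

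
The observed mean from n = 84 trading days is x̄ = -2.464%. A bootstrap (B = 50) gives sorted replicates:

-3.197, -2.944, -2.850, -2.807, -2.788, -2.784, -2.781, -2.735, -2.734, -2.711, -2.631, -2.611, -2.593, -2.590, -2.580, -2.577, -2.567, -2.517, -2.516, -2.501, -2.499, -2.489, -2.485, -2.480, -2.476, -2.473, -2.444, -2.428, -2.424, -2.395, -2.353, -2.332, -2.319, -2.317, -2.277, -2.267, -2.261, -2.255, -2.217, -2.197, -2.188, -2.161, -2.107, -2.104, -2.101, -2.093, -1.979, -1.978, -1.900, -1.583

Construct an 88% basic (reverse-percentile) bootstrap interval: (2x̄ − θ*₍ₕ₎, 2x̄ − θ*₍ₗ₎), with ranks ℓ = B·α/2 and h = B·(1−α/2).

(-2.949, -2.078)

Percentile endpoints at ranks 3 and 47: θ*₍3₎ = -2.850, θ*₍47₎ = -1.979.
Basic interval reflects these around x̄:
  lower = 2 × -2.464 − -1.979 = -2.949
  upper = 2 × -2.464 − -2.850 = -2.078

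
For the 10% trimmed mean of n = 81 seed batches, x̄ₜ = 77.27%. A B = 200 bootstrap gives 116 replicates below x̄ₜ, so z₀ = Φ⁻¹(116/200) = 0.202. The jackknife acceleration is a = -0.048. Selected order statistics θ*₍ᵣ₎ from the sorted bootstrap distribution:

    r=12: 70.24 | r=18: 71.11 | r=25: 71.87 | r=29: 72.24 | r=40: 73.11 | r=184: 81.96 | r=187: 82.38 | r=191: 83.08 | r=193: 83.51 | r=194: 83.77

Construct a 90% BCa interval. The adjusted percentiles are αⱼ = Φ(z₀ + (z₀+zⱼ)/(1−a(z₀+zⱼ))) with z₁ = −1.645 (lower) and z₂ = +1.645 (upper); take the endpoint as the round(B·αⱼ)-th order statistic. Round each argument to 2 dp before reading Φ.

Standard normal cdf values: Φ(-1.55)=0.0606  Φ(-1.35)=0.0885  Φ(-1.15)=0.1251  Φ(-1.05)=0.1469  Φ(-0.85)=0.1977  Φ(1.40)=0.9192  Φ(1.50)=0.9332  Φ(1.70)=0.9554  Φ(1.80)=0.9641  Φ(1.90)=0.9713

(71.11, 83.77)

Lower: z₀ + z₁ = 0.202 + (-1.645) = -1.443; 1 − a(z₀+z₁) = 1 − (-0.048)(-1.443) = 0.9307; argument = 0.202 + (-1.443)/0.9307 = -1.3484 → -1.35.
α₁ = Φ(-1.35) = 0.0885; rank = round(200 × 0.0885) = 18; θ*₍18₎ = 71.11.
Upper: z₀ + z₂ = 1.847; 1 − a(z₀+z₂) = 1.0887; argument = 1.8986 → 1.90; α₂ = 0.9713; rank = 194; θ*₍194₎ = 83.77.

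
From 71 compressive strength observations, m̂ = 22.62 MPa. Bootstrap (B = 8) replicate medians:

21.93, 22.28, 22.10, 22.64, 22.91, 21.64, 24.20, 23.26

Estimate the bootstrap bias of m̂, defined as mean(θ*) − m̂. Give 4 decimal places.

mean(θ*) = (21.93 + 22.28 + 22.10 + 22.64 + 22.91 + 21.64 + 24.20 + 23.26) / 8 = 22.62000
bias = 22.62000 − 22.62

bias = +0.0000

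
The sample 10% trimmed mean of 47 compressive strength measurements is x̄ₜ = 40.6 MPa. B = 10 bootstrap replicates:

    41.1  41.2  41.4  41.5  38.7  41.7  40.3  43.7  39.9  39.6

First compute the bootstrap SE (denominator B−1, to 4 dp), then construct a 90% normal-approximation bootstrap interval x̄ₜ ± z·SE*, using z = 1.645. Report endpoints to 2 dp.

(38.33, 42.87)

Mean of replicates = 40.9100; sum of squared deviations = 17.1090; SE* = √(17.1090/9) = 1.3788
Margin = 1.645 × 1.3788 = 2.268
Interval: 40.6 ± 2.268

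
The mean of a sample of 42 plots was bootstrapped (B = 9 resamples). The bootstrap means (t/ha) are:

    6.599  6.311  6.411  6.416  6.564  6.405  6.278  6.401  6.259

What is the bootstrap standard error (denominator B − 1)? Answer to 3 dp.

SE* = 0.117

Bootstrap SE is the standard deviation of the 9 replicate means.
Mean of replicates: (6.599 + 6.311 + 6.411 + 6.416 + 6.564 + 6.405 + 6.278 + 6.401 + 6.259) / 9 = 57.6440 / 9 = 6.4049
Sum of squared deviations: (+0.1941)² + (−0.0939)² + (+0.0061)² + (+0.0111)² + (+0.1591)² + (+0.0001)² + (−0.1269)² + (−0.0039)² + (−0.1459)² = 0.1094
Variance = 0.1094 / 8 = 0.0137
SE* = √0.0137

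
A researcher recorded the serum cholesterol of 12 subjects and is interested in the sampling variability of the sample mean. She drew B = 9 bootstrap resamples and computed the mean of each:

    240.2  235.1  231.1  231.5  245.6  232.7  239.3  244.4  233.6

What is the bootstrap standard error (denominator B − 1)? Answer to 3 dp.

SE* = 5.511

Bootstrap SE is the standard deviation of the 9 replicate means.
Mean of replicates: (240.2 + 235.1 + 231.1 + 231.5 + 245.6 + 232.7 + 239.3 + 244.4 + 233.6) / 9 = 2133.5000 / 9 = 237.0556
Sum of squared deviations: (+3.1444)² + (−1.9556)² + (−5.9556)² + (−5.5556)² + (+8.5444)² + (−4.3556)² + (+2.2444)² + (+7.3444)² + (−3.4556)² = 242.9422
Variance = 242.9422 / 8 = 30.3678
SE* = √30.3678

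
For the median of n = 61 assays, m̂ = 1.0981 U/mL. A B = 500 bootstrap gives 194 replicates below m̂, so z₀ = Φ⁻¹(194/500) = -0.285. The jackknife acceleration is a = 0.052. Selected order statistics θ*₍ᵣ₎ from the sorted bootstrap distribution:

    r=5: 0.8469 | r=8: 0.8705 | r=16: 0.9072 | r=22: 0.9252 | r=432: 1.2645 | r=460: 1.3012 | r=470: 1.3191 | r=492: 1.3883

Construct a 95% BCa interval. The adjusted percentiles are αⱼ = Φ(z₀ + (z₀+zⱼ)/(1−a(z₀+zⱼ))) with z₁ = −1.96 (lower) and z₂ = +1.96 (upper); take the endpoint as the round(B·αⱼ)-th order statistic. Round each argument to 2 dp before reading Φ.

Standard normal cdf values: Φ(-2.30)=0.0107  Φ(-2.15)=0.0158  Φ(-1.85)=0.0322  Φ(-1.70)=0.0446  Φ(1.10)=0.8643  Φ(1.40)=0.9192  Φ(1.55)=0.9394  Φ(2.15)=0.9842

Lower: z₀ + z₁ = -0.285 + (-1.960) = -2.245; 1 − a(z₀+z₁) = 1 − (0.052)(-2.245) = 1.1167; argument = -0.285 + (-2.245)/1.1167 = -2.2953 → -2.30.
α₁ = Φ(-2.30) = 0.0107; rank = round(500 × 0.0107) = 5; θ*₍5₎ = 0.8469.
Upper: z₀ + z₂ = 1.675; 1 − a(z₀+z₂) = 0.9129; argument = 1.5498 → 1.55; α₂ = 0.9394; rank = 470; θ*₍470₎ = 1.3191.

(0.8469, 1.3191)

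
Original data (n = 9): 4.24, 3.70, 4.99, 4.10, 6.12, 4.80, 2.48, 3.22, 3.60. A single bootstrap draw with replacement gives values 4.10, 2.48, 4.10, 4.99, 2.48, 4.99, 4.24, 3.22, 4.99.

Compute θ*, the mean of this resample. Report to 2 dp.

θ* = 3.95

Mean = (4.10 + 2.48 + 4.10 + 4.99 + 2.48 + 4.99 + 4.24 + 3.22 + 4.99) / 9 = 35.590 / 9 = 3.95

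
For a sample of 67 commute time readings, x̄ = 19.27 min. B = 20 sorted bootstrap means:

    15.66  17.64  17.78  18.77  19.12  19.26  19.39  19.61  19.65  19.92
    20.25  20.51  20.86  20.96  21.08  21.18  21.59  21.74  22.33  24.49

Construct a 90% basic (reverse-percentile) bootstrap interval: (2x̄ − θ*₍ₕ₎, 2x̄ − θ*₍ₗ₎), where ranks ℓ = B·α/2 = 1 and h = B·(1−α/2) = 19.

(16.21, 22.88)

Percentile endpoints at ranks 1 and 19: θ*₍1₎ = 15.66, θ*₍19₎ = 22.33.
Basic interval reflects these around x̄:
  lower = 2 × 19.27 − 22.33 = 16.21
  upper = 2 × 19.27 − 15.66 = 22.88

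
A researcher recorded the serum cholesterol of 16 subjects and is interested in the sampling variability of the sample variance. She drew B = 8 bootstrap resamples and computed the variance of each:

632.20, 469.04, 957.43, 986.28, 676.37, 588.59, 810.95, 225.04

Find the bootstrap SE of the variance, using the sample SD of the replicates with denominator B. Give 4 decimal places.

SE* = 236.8972

Bootstrap SE is the standard deviation of the 8 replicate variances.
Mean of replicates: (632.20 + 469.04 + 957.43 + 986.28 + 676.37 + 588.59 + 810.95 + 225.04) / 8 = 5345.90000 / 8 = 668.23750
Sum of squared deviations: (−36.03750)² + (−199.19750)² + (+289.19250)² + (+318.04250)² + (+8.13250)² + (−79.64750)² + (+142.71250)² + (−443.19750)² = 448962.42275
Variance = 448962.42275 / 8 = 56120.30284
SE* = √56120.30284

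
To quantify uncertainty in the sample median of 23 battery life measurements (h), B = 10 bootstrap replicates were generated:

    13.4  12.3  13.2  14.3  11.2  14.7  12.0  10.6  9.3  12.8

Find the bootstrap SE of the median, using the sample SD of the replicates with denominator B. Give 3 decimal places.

Bootstrap SE is the standard deviation of the 10 replicate medians.
Mean of replicates: (13.4 + 12.3 + 13.2 + 14.3 + 11.2 + 14.7 + 12.0 + 10.6 + 9.3 + 12.8) / 10 = 123.8000 / 10 = 12.3800
Sum of squared deviations: (+1.0200)² + (−0.0800)² + (+0.8200)² + (+1.9200)² + (−1.1800)² + (+2.3200)² + (−0.3800)² + (−1.7800)² + (−3.0800)² + (+0.4200)² = 25.1560
Variance = 25.1560 / 10 = 2.5156
SE* = √2.5156

SE* = 1.586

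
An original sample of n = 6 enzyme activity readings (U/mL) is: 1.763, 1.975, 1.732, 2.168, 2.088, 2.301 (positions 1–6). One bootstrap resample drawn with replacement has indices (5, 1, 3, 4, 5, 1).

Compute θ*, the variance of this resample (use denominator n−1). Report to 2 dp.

Resample values: 2.088, 1.763, 1.732, 2.168, 2.088, 1.763.
Mean = 1.9337; sum of squared deviations = 0.2015
s² = 0.2015 / 5 = 0.0403

θ* = 0.04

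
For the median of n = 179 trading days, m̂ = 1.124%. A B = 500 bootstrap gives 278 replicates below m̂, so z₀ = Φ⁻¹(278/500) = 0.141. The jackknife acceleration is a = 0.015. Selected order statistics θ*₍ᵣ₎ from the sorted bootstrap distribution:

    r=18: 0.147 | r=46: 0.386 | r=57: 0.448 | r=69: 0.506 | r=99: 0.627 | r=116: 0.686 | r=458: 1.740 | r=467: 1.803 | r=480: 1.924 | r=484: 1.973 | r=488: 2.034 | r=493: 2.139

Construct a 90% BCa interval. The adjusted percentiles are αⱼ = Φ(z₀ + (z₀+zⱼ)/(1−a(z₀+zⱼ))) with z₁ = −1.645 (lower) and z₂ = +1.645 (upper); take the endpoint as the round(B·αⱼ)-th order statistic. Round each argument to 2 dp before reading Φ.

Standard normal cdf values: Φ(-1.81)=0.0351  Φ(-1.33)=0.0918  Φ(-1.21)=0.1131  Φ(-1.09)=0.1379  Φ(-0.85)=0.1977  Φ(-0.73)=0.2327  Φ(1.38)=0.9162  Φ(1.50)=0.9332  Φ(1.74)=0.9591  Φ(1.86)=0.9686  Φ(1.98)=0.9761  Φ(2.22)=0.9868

Lower: z₀ + z₁ = 0.141 + (-1.645) = -1.504; 1 − a(z₀+z₁) = 1 − (0.015)(-1.504) = 1.0226; argument = 0.141 + (-1.504)/1.0226 = -1.3298 → -1.33.
α₁ = Φ(-1.33) = 0.0918; rank = round(500 × 0.0918) = 46; θ*₍46₎ = 0.386.
Upper: z₀ + z₂ = 1.786; 1 − a(z₀+z₂) = 0.9732; argument = 1.9762 → 1.98; α₂ = 0.9761; rank = 488; θ*₍488₎ = 2.034.

(0.386, 2.034)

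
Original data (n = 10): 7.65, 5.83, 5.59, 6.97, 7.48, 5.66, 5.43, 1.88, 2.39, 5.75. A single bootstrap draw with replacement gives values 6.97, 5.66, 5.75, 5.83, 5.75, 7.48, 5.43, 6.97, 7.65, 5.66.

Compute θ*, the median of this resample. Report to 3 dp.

Sorted: 5.43, 5.66, 5.66, 5.75, 5.75, 5.83, 6.97, 6.97, 7.48, 7.65
Median = average of the two middle values = 5.790

θ* = 5.790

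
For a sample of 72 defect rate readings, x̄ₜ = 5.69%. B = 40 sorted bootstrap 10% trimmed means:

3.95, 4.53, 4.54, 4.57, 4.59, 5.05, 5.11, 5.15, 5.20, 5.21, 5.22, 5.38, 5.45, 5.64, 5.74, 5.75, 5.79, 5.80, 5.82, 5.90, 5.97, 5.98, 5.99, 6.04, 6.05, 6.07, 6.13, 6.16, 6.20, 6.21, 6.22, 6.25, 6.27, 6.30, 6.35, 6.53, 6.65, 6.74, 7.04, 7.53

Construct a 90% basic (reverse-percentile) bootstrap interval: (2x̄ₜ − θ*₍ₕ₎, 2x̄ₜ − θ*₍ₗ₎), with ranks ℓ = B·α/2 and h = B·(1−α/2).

Percentile endpoints at ranks 2 and 38: θ*₍2₎ = 4.53, θ*₍38₎ = 6.74.
Basic interval reflects these around x̄ₜ:
  lower = 2 × 5.69 − 6.74 = 4.64
  upper = 2 × 5.69 − 4.53 = 6.85

(4.64, 6.85)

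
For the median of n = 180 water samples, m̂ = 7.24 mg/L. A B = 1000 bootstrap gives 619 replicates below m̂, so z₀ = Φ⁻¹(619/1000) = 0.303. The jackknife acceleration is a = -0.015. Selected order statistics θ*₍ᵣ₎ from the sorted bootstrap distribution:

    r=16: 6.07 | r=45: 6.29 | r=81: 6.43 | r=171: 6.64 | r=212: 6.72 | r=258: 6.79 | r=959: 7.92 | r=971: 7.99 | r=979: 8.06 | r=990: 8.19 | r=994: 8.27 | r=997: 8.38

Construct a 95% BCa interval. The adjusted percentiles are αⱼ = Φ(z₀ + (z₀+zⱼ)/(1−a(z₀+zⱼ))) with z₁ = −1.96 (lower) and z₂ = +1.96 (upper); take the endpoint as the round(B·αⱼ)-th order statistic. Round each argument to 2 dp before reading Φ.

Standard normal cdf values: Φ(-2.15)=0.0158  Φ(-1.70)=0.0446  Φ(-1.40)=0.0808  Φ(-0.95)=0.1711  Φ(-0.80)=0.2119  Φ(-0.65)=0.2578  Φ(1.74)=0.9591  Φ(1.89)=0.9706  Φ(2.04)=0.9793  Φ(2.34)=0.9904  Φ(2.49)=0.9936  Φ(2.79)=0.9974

Lower: z₀ + z₁ = 0.303 + (-1.960) = -1.657; 1 − a(z₀+z₁) = 1 − (-0.015)(-1.657) = 0.9751; argument = 0.303 + (-1.657)/0.9751 = -1.3962 → -1.40.
α₁ = Φ(-1.40) = 0.0808; rank = round(1000 × 0.0808) = 81; θ*₍81₎ = 6.43.
Upper: z₀ + z₂ = 2.263; 1 − a(z₀+z₂) = 1.0339; argument = 2.4917 → 2.49; α₂ = 0.9936; rank = 994; θ*₍994₎ = 8.27.

(6.43, 8.27)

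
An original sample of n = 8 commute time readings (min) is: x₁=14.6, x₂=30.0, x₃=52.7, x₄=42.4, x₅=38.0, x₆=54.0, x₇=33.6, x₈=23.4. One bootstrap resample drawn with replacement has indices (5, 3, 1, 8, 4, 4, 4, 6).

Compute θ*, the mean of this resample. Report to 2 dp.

Resample values: 38.0, 52.7, 14.6, 23.4, 42.4, 42.4, 42.4, 54.0.
Mean = (38.0 + 52.7 + 14.6 + 23.4 + 42.4 + 42.4 + 42.4 + 54.0) / 8 = 309.90 / 8 = 38.74

θ* = 38.74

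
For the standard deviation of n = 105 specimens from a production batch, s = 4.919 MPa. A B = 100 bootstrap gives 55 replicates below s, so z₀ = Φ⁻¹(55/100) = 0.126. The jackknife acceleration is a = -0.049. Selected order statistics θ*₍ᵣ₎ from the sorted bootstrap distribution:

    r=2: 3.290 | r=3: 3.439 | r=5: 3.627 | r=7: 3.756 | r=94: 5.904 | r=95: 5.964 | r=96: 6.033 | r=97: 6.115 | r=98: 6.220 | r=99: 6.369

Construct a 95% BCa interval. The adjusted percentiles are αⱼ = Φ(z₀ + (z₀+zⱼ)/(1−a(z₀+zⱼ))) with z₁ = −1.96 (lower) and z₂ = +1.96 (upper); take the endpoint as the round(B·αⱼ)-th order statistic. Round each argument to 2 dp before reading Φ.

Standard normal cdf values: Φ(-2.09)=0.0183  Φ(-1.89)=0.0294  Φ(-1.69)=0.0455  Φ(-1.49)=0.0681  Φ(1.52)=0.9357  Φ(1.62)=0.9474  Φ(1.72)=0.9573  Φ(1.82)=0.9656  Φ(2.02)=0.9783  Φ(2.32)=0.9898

(3.439, 6.220)

Lower: z₀ + z₁ = 0.126 + (-1.960) = -1.834; 1 − a(z₀+z₁) = 1 − (-0.049)(-1.834) = 0.9101; argument = 0.126 + (-1.834)/0.9101 = -1.8891 → -1.89.
α₁ = Φ(-1.89) = 0.0294; rank = round(100 × 0.0294) = 3; θ*₍3₎ = 3.439.
Upper: z₀ + z₂ = 2.086; 1 − a(z₀+z₂) = 1.1022; argument = 2.0186 → 2.02; α₂ = 0.9783; rank = 98; θ*₍98₎ = 6.220.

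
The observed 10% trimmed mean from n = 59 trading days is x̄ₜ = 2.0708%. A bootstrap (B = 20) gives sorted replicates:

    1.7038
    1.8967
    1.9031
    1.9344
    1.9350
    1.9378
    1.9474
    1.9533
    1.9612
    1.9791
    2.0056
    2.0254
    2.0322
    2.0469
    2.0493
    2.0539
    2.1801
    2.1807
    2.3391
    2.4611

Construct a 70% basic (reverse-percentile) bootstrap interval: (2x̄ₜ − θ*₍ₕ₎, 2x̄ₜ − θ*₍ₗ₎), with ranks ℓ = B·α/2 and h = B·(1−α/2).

(1.9615, 2.2385)

Percentile endpoints at ranks 3 and 17: θ*₍3₎ = 1.9031, θ*₍17₎ = 2.1801.
Basic interval reflects these around x̄ₜ:
  lower = 2 × 2.0708 − 2.1801 = 1.9615
  upper = 2 × 2.0708 − 1.9031 = 2.2385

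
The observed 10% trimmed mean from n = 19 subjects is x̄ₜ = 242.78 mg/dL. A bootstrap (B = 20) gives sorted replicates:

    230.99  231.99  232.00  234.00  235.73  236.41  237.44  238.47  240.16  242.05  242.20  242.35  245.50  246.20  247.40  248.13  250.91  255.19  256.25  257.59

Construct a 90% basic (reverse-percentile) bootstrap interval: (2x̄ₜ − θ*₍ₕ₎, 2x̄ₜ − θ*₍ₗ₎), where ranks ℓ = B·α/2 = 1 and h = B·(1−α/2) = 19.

Percentile endpoints at ranks 1 and 19: θ*₍1₎ = 230.99, θ*₍19₎ = 256.25.
Basic interval reflects these around x̄ₜ:
  lower = 2 × 242.78 − 256.25 = 229.31
  upper = 2 × 242.78 − 230.99 = 254.57

(229.31, 254.57)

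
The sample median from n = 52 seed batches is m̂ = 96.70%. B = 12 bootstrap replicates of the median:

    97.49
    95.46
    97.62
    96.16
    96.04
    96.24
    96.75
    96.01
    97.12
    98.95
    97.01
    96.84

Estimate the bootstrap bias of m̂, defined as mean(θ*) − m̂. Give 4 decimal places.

bias = +0.1075

mean(θ*) = (97.49 + 95.46 + 97.62 + 96.16 + 96.04 + 96.24 + 96.75 + 96.01 + 97.12 + 98.95 + 97.01 + 96.84) / 12 = 96.80750
bias = 96.80750 − 96.70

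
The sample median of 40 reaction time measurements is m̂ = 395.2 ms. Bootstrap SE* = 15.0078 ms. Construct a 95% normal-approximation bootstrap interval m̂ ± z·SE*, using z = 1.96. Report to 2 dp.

(365.78, 424.62)

Margin = 1.96 × 15.0078 = 29.415
Interval: 395.2 ± 29.415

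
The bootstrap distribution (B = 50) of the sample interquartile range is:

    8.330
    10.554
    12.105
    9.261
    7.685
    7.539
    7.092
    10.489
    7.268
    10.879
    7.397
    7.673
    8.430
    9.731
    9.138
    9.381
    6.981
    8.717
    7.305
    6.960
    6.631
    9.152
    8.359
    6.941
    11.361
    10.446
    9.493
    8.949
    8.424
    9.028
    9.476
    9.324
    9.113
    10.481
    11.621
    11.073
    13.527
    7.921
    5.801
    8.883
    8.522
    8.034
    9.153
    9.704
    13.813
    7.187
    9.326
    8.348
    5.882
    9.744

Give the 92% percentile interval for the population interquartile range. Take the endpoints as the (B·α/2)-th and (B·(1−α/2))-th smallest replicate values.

Sorted replicates: 5.801, 5.882, 6.631, 6.941, 6.960, 6.981, 7.092, 7.187, 7.268, 7.305, 7.397, 7.539, 7.673, 7.685, 7.921, 8.034, 8.330, 8.348, 8.359, 8.424, 8.430, 8.522, 8.717, 8.883, 8.949, 9.028, 9.113, 9.138, 9.152, 9.153, 9.261, 9.324, 9.326, 9.381, 9.476, 9.493, 9.704, 9.731, 9.744, 10.446, 10.481, 10.489, 10.554, 10.879, 11.073, 11.361, 11.621, 12.105, 13.527, 13.813
α = 0.08; lower rank = 50 × 0.040 = 2; upper rank = 50 × 0.960 = 48.
The 2nd smallest replicate is 5.882; the 48th is 12.105.

(5.882, 12.105)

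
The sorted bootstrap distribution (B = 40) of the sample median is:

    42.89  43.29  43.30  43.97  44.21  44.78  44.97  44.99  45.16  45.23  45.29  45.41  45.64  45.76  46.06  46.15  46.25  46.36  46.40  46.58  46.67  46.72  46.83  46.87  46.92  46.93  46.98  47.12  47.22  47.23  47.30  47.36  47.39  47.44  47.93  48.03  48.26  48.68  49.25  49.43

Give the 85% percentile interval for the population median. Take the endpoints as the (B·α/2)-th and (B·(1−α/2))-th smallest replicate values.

(43.30, 48.26)

α = 0.15; lower rank = 40 × 0.075 = 3; upper rank = 40 × 0.925 = 37.
The 3rd smallest replicate is 43.30; the 37th is 48.26.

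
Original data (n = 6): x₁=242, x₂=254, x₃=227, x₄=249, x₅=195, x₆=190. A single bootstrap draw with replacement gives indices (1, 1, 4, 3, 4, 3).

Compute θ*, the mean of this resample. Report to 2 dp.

Resample values: 242, 242, 249, 227, 249, 227.
Mean = (242 + 242 + 249 + 227 + 249 + 227) / 6 = 1436.0 / 6 = 239.33

θ* = 239.33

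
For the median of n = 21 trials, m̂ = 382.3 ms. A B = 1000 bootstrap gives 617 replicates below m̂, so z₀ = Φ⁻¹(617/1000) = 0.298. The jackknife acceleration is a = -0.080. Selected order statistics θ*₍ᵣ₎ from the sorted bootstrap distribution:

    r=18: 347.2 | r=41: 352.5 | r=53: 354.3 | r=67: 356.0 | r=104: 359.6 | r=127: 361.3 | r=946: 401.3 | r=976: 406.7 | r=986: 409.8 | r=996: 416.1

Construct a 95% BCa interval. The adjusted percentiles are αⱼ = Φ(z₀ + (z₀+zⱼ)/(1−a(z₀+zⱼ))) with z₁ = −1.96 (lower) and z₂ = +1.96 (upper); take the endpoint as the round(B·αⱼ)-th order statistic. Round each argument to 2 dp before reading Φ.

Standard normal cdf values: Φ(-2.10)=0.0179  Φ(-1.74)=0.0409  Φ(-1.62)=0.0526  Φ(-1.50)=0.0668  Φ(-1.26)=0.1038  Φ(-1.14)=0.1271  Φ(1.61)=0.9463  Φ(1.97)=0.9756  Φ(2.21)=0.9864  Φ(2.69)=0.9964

Lower: z₀ + z₁ = 0.298 + (-1.960) = -1.662; 1 − a(z₀+z₁) = 1 − (-0.080)(-1.662) = 0.8670; argument = 0.298 + (-1.662)/0.8670 = -1.6189 → -1.62.
α₁ = Φ(-1.62) = 0.0526; rank = round(1000 × 0.0526) = 53; θ*₍53₎ = 354.3.
Upper: z₀ + z₂ = 2.258; 1 − a(z₀+z₂) = 1.1806; argument = 2.2105 → 2.21; α₂ = 0.9864; rank = 986; θ*₍986₎ = 409.8.

(354.3, 409.8)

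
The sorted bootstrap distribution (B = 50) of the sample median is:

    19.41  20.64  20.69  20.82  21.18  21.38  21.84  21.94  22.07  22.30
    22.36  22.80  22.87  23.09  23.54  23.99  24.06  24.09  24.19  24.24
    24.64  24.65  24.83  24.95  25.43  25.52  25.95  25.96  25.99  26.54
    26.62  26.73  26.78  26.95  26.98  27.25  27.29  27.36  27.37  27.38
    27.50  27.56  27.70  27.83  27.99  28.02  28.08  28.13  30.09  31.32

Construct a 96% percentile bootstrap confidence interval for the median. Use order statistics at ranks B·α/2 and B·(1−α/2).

(19.41, 30.09)

α = 0.04; lower rank = 50 × 0.020 = 1; upper rank = 50 × 0.980 = 49.
The 1st smallest replicate is 19.41; the 49th is 30.09.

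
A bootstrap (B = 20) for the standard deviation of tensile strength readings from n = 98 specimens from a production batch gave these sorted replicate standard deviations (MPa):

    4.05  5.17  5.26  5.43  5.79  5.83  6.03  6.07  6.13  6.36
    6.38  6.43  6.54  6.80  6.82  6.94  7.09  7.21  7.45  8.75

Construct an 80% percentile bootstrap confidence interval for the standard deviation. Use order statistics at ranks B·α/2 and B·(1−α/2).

α = 0.20; lower rank = 20 × 0.100 = 2; upper rank = 20 × 0.900 = 18.
The 2nd smallest replicate is 5.17; the 18th is 7.21.

(5.17, 7.21)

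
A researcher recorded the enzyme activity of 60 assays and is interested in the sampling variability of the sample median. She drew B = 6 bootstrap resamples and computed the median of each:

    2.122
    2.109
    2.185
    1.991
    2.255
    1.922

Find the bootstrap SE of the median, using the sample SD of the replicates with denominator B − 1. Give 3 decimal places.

Bootstrap SE is the standard deviation of the 6 replicate medians.
Mean of replicates: (2.122 + 2.109 + 2.185 + 1.991 + 2.255 + 1.922) / 6 = 12.5840 / 6 = 2.0973
Sum of squared deviations: (+0.0247)² + (+0.0117)² + (+0.0877)² + (−0.1063)² + (+0.1577)² + (−0.1753)² = 0.0753
Variance = 0.0753 / 5 = 0.0151
SE* = √0.0151

SE* = 0.123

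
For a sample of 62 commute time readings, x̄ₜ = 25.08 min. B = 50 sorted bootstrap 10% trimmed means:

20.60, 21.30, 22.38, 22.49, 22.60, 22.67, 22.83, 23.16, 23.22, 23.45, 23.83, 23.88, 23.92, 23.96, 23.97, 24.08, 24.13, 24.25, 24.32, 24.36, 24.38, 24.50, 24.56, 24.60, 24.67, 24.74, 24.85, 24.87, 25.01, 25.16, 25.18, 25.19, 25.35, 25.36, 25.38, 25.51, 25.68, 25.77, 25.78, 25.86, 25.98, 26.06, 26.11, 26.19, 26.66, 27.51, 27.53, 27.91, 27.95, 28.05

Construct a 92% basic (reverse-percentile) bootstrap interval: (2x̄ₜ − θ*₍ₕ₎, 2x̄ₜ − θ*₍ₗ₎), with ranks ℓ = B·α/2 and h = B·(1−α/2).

(22.25, 28.86)

Percentile endpoints at ranks 2 and 48: θ*₍2₎ = 21.30, θ*₍48₎ = 27.91.
Basic interval reflects these around x̄ₜ:
  lower = 2 × 25.08 − 27.91 = 22.25
  upper = 2 × 25.08 − 21.30 = 28.86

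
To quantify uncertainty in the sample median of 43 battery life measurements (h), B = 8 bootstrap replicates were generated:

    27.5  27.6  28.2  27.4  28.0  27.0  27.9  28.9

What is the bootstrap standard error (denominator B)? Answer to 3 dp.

Bootstrap SE is the standard deviation of the 8 replicate medians.
Mean of replicates: (27.5 + 27.6 + 28.2 + 27.4 + 28.0 + 27.0 + 27.9 + 28.9) / 8 = 222.5000 / 8 = 27.8125
Sum of squared deviations: (−0.3125)² + (−0.2125)² + (+0.3875)² + (−0.4125)² + (+0.1875)² + (−0.8125)² + (+0.0875)² + (+1.0875)² = 2.3487
Variance = 2.3487 / 8 = 0.2936
SE* = √0.2936

SE* = 0.542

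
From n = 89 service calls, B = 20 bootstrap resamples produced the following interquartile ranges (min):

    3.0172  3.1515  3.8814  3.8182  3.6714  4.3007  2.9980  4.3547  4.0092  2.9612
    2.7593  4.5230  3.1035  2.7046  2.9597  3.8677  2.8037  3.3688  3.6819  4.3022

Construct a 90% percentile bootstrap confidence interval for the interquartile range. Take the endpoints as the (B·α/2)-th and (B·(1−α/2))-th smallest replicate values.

(2.7046, 4.3547)

Sorted replicates: 2.7046, 2.7593, 2.8037, 2.9597, 2.9612, 2.9980, 3.0172, 3.1035, 3.1515, 3.3688, 3.6714, 3.6819, 3.8182, 3.8677, 3.8814, 4.0092, 4.3007, 4.3022, 4.3547, 4.5230
α = 0.10; lower rank = 20 × 0.050 = 1; upper rank = 20 × 0.950 = 19.
The 1st smallest replicate is 2.7046; the 19th is 4.3547.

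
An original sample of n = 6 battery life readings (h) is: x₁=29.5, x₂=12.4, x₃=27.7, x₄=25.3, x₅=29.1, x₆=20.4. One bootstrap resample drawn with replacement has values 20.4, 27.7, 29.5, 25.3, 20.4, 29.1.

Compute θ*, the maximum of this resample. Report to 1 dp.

θ* = 29.5

Maximum = 29.5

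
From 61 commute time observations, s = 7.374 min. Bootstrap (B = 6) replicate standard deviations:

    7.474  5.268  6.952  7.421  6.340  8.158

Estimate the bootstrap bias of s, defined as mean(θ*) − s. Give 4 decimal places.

mean(θ*) = (7.474 + 5.268 + 6.952 + 7.421 + 6.340 + 8.158) / 6 = 6.93550
bias = 6.93550 − 7.374

bias = −0.4385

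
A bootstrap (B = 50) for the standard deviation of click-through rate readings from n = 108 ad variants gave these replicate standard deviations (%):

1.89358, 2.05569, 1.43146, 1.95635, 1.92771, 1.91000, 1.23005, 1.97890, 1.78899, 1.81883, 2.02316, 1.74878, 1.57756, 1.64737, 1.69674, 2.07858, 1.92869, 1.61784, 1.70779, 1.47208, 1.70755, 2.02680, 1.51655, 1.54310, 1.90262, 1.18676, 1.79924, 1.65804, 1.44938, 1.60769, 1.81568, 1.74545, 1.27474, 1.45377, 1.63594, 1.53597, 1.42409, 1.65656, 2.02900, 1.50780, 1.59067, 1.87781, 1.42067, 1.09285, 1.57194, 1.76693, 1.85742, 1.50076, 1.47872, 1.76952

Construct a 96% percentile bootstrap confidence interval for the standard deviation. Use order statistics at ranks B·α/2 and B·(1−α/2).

Sorted replicates: 1.09285, 1.18676, 1.23005, 1.27474, 1.42067, 1.42409, 1.43146, 1.44938, 1.45377, 1.47208, 1.47872, 1.50076, 1.50780, 1.51655, 1.53597, 1.54310, 1.57194, 1.57756, 1.59067, 1.60769, 1.61784, 1.63594, 1.64737, 1.65656, 1.65804, 1.69674, 1.70755, 1.70779, 1.74545, 1.74878, 1.76693, 1.76952, 1.78899, 1.79924, 1.81568, 1.81883, 1.85742, 1.87781, 1.89358, 1.90262, 1.91000, 1.92771, 1.92869, 1.95635, 1.97890, 2.02316, 2.02680, 2.02900, 2.05569, 2.07858
α = 0.04; lower rank = 50 × 0.020 = 1; upper rank = 50 × 0.980 = 49.
The 1st smallest replicate is 1.09285; the 49th is 2.05569.

(1.09285, 2.05569)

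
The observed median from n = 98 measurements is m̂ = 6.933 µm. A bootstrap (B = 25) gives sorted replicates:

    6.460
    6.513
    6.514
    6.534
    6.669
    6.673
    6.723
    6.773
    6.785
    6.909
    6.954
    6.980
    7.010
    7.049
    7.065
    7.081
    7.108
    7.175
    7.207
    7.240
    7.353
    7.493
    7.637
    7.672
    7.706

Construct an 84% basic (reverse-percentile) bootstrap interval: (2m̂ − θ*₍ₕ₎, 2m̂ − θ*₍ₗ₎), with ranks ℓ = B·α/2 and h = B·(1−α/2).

Percentile endpoints at ranks 2 and 23: θ*₍2₎ = 6.513, θ*₍23₎ = 7.637.
Basic interval reflects these around m̂:
  lower = 2 × 6.933 − 7.637 = 6.229
  upper = 2 × 6.933 − 6.513 = 7.353

(6.229, 7.353)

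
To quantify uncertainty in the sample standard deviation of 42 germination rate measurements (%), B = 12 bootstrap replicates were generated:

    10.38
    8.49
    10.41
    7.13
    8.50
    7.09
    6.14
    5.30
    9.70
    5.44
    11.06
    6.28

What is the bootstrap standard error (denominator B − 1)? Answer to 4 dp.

Bootstrap SE is the standard deviation of the 12 replicate standard deviations.
Mean of replicates: (10.38 + 8.49 + 10.41 + 7.13 + 8.50 + 7.09 + 6.14 + 5.30 + 9.70 + 5.44 + 11.06 + 6.28) / 12 = 95.92000 / 12 = 7.99333
Sum of squared deviations: (+2.38667)² + (+0.49667)² + (+2.41667)² + (−0.86333)² + (+0.50667)² + (−0.90333)² + (−1.85333)² + (−2.69333)² + (+1.70667)² + (−2.55333)² + (+3.06667)² + (−1.71333)² = 46.06227
Variance = 46.06227 / 11 = 4.18748
SE* = √4.18748

SE* = 2.0463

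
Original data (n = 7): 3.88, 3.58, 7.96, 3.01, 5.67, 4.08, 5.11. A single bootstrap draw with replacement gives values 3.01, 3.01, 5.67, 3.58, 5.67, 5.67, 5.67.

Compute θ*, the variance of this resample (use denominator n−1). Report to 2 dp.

Mean = 4.6114; sum of squared deviations = 10.6753
s² = 10.6753 / 6 = 1.7792

θ* = 1.78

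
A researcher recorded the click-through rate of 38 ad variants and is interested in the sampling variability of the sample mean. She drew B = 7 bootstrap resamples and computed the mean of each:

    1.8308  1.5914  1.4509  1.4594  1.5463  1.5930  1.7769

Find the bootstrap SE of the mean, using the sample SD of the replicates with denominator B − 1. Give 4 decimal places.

SE* = 0.1468

Bootstrap SE is the standard deviation of the 7 replicate means.
Mean of replicates: (1.8308 + 1.5914 + 1.4509 + 1.4594 + 1.5463 + 1.5930 + 1.7769) / 7 = 11.24870 / 7 = 1.60696
Sum of squared deviations: (+0.22384)² + (−0.01556)² + (−0.15606)² + (−0.14756)² + (−0.06066)² + (−0.01396)² + (+0.16994)² = 0.12923
Variance = 0.12923 / 6 = 0.02154
SE* = √0.02154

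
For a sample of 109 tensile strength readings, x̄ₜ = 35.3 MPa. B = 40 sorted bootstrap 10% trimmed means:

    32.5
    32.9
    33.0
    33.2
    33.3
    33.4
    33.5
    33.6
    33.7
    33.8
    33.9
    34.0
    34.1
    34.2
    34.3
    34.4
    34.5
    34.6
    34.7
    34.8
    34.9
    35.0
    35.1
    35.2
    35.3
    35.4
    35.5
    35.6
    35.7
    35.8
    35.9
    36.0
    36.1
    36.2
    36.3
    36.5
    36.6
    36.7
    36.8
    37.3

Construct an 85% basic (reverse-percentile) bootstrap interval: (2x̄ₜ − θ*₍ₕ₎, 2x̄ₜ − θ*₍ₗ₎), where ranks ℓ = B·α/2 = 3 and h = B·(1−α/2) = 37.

(34.0, 37.6)

Percentile endpoints at ranks 3 and 37: θ*₍3₎ = 33.0, θ*₍37₎ = 36.6.
Basic interval reflects these around x̄ₜ:
  lower = 2 × 35.3 − 36.6 = 34.0
  upper = 2 × 35.3 − 33.0 = 37.6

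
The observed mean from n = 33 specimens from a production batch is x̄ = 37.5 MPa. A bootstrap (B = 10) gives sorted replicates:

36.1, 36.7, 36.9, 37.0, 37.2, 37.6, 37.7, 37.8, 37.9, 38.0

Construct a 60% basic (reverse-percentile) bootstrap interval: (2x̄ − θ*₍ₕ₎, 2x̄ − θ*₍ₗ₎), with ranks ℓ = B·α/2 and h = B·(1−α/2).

Percentile endpoints at ranks 2 and 8: θ*₍2₎ = 36.7, θ*₍8₎ = 37.8.
Basic interval reflects these around x̄:
  lower = 2 × 37.5 − 37.8 = 37.2
  upper = 2 × 37.5 − 36.7 = 38.3

(37.2, 38.3)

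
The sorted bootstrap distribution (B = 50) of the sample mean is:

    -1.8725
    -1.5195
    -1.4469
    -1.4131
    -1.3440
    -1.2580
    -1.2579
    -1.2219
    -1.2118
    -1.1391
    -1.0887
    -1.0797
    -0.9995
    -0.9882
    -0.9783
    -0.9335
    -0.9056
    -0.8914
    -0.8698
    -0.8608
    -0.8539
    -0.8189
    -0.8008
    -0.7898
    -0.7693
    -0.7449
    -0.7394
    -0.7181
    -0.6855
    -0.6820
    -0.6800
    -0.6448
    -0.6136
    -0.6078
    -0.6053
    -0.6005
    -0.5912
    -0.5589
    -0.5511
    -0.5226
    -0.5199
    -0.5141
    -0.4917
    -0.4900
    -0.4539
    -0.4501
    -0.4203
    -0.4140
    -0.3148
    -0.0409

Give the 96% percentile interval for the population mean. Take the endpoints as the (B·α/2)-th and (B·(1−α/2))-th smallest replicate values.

α = 0.04; lower rank = 50 × 0.020 = 1; upper rank = 50 × 0.980 = 49.
The 1st smallest replicate is -1.8725; the 49th is -0.3148.

(-1.8725, -0.3148)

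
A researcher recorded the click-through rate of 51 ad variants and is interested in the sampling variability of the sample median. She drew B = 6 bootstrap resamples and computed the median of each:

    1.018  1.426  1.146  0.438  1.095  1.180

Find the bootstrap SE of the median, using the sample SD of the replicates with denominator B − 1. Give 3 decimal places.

Bootstrap SE is the standard deviation of the 6 replicate medians.
Mean of replicates: (1.018 + 1.426 + 1.146 + 0.438 + 1.095 + 1.180) / 6 = 6.3030 / 6 = 1.0505
Sum of squared deviations: (−0.0325)² + (+0.3755)² + (+0.0955)² + (−0.6125)² + (+0.0445)² + (+0.1295)² = 0.5451
Variance = 0.5451 / 5 = 0.1090
SE* = √0.1090

SE* = 0.330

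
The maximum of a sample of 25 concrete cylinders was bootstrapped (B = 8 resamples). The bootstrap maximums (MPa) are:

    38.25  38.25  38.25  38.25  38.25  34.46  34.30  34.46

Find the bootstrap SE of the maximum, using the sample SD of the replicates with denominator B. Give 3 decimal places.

Bootstrap SE is the standard deviation of the 8 replicate maximums.
Mean of replicates: (38.25 + 38.25 + 38.25 + 38.25 + 38.25 + 34.46 + 34.30 + 34.46) / 8 = 294.4700 / 8 = 36.8088
Sum of squared deviations: (+1.4412)² + (+1.4412)² + (+1.4412)² + (+1.4412)² + (+1.4412)² + (−2.3488)² + (−2.5088)² + (−2.3488)² = 27.7131
Variance = 27.7131 / 8 = 3.4641
SE* = √3.4641

SE* = 1.861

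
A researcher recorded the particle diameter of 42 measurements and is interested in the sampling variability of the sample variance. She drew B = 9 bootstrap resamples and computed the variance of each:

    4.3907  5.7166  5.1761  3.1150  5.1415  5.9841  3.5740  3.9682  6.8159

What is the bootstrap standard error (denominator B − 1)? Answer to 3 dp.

SE* = 1.210

Bootstrap SE is the standard deviation of the 9 replicate variances.
Mean of replicates: (4.3907 + 5.7166 + 5.1761 + 3.1150 + 5.1415 + 5.9841 + 3.5740 + 3.9682 + 6.8159) / 9 = 43.88210 / 9 = 4.87579
Sum of squared deviations: (−0.48509)² + (+0.84081)² + (+0.30031)² + (−1.76079)² + (+0.26571)² + (+1.10831)² + (−1.30179)² + (−0.90759)² + (+1.94011)² = 11.71420
Variance = 11.71420 / 8 = 1.46427
SE* = √1.46427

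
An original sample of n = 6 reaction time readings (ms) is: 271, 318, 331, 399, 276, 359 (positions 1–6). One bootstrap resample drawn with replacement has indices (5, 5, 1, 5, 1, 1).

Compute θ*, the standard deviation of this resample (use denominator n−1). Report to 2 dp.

Resample values: 276, 276, 271, 276, 271, 271.
Mean = 273.5000; sum of squared deviations = 37.5000
s² = 37.5000 / 5 = 7.5000
s = √7.5000 = 2.74

θ* = 2.74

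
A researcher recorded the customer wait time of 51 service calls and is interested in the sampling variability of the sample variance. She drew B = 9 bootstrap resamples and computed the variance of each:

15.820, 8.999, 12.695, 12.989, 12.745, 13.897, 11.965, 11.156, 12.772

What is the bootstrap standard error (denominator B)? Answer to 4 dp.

SE* = 1.7544

Bootstrap SE is the standard deviation of the 9 replicate variances.
Mean of replicates: (15.820 + 8.999 + 12.695 + 12.989 + 12.745 + 13.897 + 11.965 + 11.156 + 12.772) / 9 = 113.03800 / 9 = 12.55978
Sum of squared deviations: (+3.26022)² + (−3.56078)² + (+0.13522)² + (+0.42922)² + (+0.18522)² + (+1.33722)² + (−0.59478)² + (−1.40378)² + (+0.21222)² = 27.70257
Variance = 27.70257 / 9 = 3.07806
SE* = √3.07806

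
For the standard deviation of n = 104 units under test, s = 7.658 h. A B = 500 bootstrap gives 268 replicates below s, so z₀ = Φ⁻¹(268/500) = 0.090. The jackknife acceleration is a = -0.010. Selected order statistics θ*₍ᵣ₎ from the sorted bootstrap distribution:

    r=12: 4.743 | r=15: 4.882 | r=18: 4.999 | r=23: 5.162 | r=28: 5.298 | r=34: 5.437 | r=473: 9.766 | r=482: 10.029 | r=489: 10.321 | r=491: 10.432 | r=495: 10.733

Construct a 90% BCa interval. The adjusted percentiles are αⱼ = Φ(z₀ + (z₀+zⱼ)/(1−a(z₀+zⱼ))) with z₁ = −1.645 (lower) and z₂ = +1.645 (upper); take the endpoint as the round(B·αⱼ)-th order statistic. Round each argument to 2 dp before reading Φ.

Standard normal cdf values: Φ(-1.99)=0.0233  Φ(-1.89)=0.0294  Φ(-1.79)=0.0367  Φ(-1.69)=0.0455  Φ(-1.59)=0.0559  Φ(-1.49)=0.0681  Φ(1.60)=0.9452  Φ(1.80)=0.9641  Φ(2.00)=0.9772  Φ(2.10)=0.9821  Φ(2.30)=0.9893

(5.437, 10.029)

Lower: z₀ + z₁ = 0.090 + (-1.645) = -1.555; 1 − a(z₀+z₁) = 1 − (-0.010)(-1.555) = 0.9845; argument = 0.090 + (-1.555)/0.9845 = -1.4896 → -1.49.
α₁ = Φ(-1.49) = 0.0681; rank = round(500 × 0.0681) = 34; θ*₍34₎ = 5.437.
Upper: z₀ + z₂ = 1.735; 1 − a(z₀+z₂) = 1.0173; argument = 1.7954 → 1.80; α₂ = 0.9641; rank = 482; θ*₍482₎ = 10.029.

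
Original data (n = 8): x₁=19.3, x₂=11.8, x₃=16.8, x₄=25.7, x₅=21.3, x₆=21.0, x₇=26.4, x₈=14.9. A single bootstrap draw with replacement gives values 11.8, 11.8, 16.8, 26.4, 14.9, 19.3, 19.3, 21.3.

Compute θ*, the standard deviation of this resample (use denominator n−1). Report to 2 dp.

Mean = 17.7000; sum of squared deviations = 172.0400
s² = 172.0400 / 7 = 24.5771
s = √24.5771 = 4.96

θ* = 4.96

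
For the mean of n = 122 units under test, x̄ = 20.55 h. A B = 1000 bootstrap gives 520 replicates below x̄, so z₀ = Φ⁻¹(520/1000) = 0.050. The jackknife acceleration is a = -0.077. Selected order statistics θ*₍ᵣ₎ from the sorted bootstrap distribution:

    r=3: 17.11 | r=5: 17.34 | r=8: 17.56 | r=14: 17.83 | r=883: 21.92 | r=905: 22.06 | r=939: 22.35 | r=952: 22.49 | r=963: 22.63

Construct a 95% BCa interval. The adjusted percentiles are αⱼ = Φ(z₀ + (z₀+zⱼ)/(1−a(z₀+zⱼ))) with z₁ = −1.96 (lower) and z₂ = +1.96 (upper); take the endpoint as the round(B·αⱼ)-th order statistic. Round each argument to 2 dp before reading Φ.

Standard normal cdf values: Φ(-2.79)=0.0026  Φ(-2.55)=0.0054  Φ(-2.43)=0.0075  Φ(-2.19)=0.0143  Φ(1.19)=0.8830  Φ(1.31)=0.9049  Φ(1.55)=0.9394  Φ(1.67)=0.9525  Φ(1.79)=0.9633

(17.83, 22.63)

Lower: z₀ + z₁ = 0.050 + (-1.960) = -1.910; 1 − a(z₀+z₁) = 1 − (-0.077)(-1.910) = 0.8529; argument = 0.050 + (-1.910)/0.8529 = -2.1893 → -2.19.
α₁ = Φ(-2.19) = 0.0143; rank = round(1000 × 0.0143) = 14; θ*₍14₎ = 17.83.
Upper: z₀ + z₂ = 2.010; 1 − a(z₀+z₂) = 1.1548; argument = 1.7906 → 1.79; α₂ = 0.9633; rank = 963; θ*₍963₎ = 22.63.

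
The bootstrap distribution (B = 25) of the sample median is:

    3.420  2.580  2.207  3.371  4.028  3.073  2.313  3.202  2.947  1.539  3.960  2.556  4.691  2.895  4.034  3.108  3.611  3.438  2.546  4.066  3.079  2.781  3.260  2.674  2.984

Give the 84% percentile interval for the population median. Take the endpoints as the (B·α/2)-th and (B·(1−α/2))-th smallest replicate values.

(2.207, 4.034)

Sorted replicates: 1.539, 2.207, 2.313, 2.546, 2.556, 2.580, 2.674, 2.781, 2.895, 2.947, 2.984, 3.073, 3.079, 3.108, 3.202, 3.260, 3.371, 3.420, 3.438, 3.611, 3.960, 4.028, 4.034, 4.066, 4.691
α = 0.16; lower rank = 25 × 0.080 = 2; upper rank = 25 × 0.920 = 23.
The 2nd smallest replicate is 2.207; the 23rd is 4.034.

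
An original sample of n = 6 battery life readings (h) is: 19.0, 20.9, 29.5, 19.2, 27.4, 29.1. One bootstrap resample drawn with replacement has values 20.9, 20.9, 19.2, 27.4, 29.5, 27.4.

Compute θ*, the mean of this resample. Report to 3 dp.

Mean = (20.9 + 20.9 + 19.2 + 27.4 + 29.5 + 27.4) / 6 = 145.30 / 6 = 24.217

θ* = 24.217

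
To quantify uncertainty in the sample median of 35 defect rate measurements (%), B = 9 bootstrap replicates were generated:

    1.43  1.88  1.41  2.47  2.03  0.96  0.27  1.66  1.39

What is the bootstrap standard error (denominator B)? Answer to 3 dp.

Bootstrap SE is the standard deviation of the 9 replicate medians.
Mean of replicates: (1.43 + 1.88 + 1.41 + 2.47 + 2.03 + 0.96 + 0.27 + 1.66 + 1.39) / 9 = 13.5000 / 9 = 1.5000
Sum of squared deviations: (−0.0700)² + (+0.3800)² + (−0.0900)² + (+0.9700)² + (+0.5300)² + (−0.5400)² + (−1.2300)² + (+0.1600)² + (−0.1100)² = 3.2214
Variance = 3.2214 / 9 = 0.3579
SE* = √0.3579

SE* = 0.598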